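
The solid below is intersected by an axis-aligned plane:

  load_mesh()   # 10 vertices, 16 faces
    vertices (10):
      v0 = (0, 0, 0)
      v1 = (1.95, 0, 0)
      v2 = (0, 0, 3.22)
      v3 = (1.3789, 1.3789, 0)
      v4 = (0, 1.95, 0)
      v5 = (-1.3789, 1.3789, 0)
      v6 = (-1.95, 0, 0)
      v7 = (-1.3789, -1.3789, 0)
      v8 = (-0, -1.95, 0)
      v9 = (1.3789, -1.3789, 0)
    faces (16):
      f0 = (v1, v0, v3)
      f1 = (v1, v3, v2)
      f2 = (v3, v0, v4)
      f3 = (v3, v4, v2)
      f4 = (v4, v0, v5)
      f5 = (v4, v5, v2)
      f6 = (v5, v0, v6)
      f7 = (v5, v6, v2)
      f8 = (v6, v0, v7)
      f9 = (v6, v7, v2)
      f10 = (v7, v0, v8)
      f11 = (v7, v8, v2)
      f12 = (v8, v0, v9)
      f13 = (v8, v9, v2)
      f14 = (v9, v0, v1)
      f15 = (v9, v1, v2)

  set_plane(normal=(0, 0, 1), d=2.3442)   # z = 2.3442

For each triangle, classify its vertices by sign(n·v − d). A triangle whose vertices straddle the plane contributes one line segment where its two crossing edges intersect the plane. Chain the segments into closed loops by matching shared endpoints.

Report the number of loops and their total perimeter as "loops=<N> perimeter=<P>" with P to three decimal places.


loops=1 perimeter=3.248

Straddling triangles (8 of 16):
  (v1,v3,v2) [--+] → (0.375044, 0.375044, 2.3442)–(0.530376, 0, 2.3442)  len=0.4059
  (v3,v4,v2) [--+] → (0, 0.530376, 2.3442)–(0.375044, 0.375044, 2.3442)  len=0.4059
  (v4,v5,v2) [--+] → (-0.375044, 0.375044, 2.3442)–(0, 0.530376, 2.3442)  len=0.4059
  (v5,v6,v2) [--+] → (-0.530376, 0, 2.3442)–(-0.375044, 0.375044, 2.3442)  len=0.4059
  (v6,v7,v2) [--+] → (-0.375044, -0.375044, 2.3442)–(-0.530376, 0, 2.3442)  len=0.4059
  (v7,v8,v2) [--+] → (0, -0.530376, 2.3442)–(-0.375044, -0.375044, 2.3442)  len=0.4059
  (v8,v9,v2) [--+] → (0.375044, -0.375044, 2.3442)–(0, -0.530376, 2.3442)  len=0.4059
  (v9,v1,v2) [--+] → (0.530376, 0, 2.3442)–(0.375044, -0.375044, 2.3442)  len=0.4059

Chained into 1 loop(s):
  loop 1: 8 segments, perimeter = 3.2475
Total perimeter = 3.248


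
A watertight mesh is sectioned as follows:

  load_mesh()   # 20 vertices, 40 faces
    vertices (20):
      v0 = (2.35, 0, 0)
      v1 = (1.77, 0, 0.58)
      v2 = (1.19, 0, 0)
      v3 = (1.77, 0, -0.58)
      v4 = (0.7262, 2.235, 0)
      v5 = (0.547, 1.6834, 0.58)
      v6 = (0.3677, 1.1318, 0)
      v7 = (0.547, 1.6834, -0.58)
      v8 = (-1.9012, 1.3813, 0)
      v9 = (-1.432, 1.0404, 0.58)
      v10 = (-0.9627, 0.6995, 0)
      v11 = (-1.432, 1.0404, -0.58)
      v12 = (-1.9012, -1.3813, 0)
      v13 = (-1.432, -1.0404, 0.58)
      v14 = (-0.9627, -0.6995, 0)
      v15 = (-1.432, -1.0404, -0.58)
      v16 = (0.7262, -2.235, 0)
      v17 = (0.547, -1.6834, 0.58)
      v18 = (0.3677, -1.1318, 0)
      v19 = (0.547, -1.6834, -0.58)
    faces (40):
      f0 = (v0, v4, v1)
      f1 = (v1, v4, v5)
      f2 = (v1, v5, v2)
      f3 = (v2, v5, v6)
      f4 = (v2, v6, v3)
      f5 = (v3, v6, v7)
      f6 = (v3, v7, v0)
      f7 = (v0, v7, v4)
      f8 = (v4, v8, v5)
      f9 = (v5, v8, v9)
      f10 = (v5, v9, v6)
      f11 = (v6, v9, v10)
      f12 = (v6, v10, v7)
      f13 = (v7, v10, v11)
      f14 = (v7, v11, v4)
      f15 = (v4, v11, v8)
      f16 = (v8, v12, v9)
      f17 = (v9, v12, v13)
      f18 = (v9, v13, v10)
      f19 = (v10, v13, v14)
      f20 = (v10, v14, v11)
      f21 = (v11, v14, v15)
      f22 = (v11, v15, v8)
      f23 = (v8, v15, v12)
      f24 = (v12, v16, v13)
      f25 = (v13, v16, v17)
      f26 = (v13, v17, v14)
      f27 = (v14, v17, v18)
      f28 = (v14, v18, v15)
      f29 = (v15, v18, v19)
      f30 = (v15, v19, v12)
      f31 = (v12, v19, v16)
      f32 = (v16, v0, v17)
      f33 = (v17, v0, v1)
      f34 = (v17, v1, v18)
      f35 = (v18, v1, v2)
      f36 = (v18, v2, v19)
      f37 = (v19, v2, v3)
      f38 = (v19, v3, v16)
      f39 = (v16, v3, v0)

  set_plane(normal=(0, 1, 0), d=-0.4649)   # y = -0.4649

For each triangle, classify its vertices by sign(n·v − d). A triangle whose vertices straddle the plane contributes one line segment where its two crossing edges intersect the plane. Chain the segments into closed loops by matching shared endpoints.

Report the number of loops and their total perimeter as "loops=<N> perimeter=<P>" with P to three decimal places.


Straddling triangles (16 of 40):
  (v8,v12,v9) [+-+] → (-1.9012, -0.4649, 0)–(-1.72365, -0.4649, 0.219479)  len=0.2823
  (v9,v12,v13) [+--] → (-1.72365, -0.4649, 0.219479)–(-1.432, -0.4649, 0.58)  len=0.4637
  (v9,v13,v10) [+-+] → (-1.432, -0.4649, 0.58)–(-1.27677, -0.4649, 0.388156)  len=0.2468
  (v10,v13,v14) [+--] → (-1.27677, -0.4649, 0.388156)–(-0.9627, -0.4649, 0)  len=0.4993
  (v10,v14,v11) [+-+] → (-0.9627, -0.4649, 0)–(-1.02598, -0.4649, -0.0782045)  len=0.1006
  (v11,v14,v15) [+--] → (-1.02598, -0.4649, -0.0782045)–(-1.432, -0.4649, -0.58)  len=0.6455
  (v11,v15,v8) [+-+] → (-1.432, -0.4649, -0.58)–(-1.5435, -0.4649, -0.442167)  len=0.1773
  (v8,v15,v12) [+--] → (-1.5435, -0.4649, -0.442167)–(-1.9012, -0.4649, 0)  len=0.5687
  (v16,v0,v17) [-+-] → (2.01224, -0.4649, 0)–(1.85207, -0.4649, 0.160177)  len=0.2265
  (v17,v0,v1) [-++] → (1.85207, -0.4649, 0.160177)–(1.43225, -0.4649, 0.58)  len=0.5937
  (v17,v1,v18) [-+-] → (1.43225, -0.4649, 0.58)–(1.19399, -0.4649, 0.341758)  len=0.3369
  (v18,v1,v2) [-++] → (1.19399, -0.4649, 0.341758)–(0.852231, -0.4649, 0)  len=0.4833
  (v18,v2,v19) [-+-] → (0.852231, -0.4649, 0)–(1.01242, -0.4649, -0.160177)  len=0.2265
  (v19,v2,v3) [-++] → (1.01242, -0.4649, -0.160177)–(1.43225, -0.4649, -0.58)  len=0.5937
  (v19,v3,v16) [-+-] → (1.43225, -0.4649, -0.58)–(1.55288, -0.4649, -0.459355)  len=0.1706
  (v16,v3,v0) [-++] → (1.55288, -0.4649, -0.459355)–(2.01224, -0.4649, 0)  len=0.6496

Chained into 2 loop(s):
  loop 1: 8 segments, perimeter = 2.9842
  loop 2: 8 segments, perimeter = 3.2810
Total perimeter = 6.265

loops=2 perimeter=6.265


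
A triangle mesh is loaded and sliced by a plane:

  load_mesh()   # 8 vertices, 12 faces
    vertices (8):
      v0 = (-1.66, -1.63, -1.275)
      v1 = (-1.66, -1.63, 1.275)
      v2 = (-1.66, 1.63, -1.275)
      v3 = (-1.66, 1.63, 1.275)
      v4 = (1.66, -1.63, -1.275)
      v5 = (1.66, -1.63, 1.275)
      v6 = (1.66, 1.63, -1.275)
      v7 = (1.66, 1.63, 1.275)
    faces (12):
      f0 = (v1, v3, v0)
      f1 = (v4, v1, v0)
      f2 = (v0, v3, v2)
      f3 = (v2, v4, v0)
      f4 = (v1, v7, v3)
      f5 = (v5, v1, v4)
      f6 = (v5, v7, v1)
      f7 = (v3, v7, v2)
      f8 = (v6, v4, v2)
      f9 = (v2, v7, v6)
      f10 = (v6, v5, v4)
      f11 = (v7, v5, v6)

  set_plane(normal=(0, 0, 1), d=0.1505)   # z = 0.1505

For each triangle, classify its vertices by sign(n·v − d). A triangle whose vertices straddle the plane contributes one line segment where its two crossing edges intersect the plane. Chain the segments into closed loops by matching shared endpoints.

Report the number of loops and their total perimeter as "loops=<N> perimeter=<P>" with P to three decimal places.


loops=1 perimeter=13.160

Straddling triangles (8 of 12):
  (v1,v3,v0) [++-] → (-1.66, 0.192404, 0.1505)–(-1.66, -1.63, 0.1505)  len=1.8224
  (v4,v1,v0) [-+-] → (-0.195945, -1.63, 0.1505)–(-1.66, -1.63, 0.1505)  len=1.4641
  (v0,v3,v2) [-+-] → (-1.66, 0.192404, 0.1505)–(-1.66, 1.63, 0.1505)  len=1.4376
  (v5,v1,v4) [++-] → (-0.195945, -1.63, 0.1505)–(1.66, -1.63, 0.1505)  len=1.8559
  (v3,v7,v2) [++-] → (0.195945, 1.63, 0.1505)–(-1.66, 1.63, 0.1505)  len=1.8559
  (v2,v7,v6) [-+-] → (0.195945, 1.63, 0.1505)–(1.66, 1.63, 0.1505)  len=1.4641
  (v6,v5,v4) [-+-] → (1.66, -0.192404, 0.1505)–(1.66, -1.63, 0.1505)  len=1.4376
  (v7,v5,v6) [++-] → (1.66, -0.192404, 0.1505)–(1.66, 1.63, 0.1505)  len=1.8224

Chained into 1 loop(s):
  loop 1: 8 segments, perimeter = 13.1600
Total perimeter = 13.160


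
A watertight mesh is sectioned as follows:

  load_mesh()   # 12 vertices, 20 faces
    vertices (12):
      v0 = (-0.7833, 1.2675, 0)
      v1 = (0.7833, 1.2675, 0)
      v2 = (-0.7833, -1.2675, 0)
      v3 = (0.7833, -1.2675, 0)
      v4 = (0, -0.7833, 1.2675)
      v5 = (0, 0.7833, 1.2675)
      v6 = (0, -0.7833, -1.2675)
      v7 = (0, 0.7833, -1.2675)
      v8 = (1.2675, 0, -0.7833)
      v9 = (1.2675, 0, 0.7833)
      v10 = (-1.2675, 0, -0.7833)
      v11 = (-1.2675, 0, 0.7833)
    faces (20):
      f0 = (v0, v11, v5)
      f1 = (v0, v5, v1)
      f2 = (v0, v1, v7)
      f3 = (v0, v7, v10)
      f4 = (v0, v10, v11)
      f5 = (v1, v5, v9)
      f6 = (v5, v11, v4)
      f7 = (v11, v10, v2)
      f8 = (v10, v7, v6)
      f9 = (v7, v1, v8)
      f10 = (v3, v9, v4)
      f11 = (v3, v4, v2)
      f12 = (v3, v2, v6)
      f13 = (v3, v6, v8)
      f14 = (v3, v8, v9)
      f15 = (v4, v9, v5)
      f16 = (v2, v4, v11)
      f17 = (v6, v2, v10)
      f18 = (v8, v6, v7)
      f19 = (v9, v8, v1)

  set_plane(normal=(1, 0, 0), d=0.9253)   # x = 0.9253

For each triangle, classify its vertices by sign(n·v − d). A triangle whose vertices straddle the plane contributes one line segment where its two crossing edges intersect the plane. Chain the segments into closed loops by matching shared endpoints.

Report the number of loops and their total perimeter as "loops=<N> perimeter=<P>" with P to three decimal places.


loops=1 perimeter=5.636

Straddling triangles (8 of 20):
  (v1,v5,v9) [--+] → (0.9253, 0.211476, 0.914024)–(0.9253, 0.895784, 0.229716)  len=0.9678
  (v7,v1,v8) [--+] → (0.9253, 0.895784, -0.229716)–(0.9253, 0.211476, -0.914024)  len=0.9678
  (v3,v9,v4) [-+-] → (0.9253, -0.895784, 0.229716)–(0.9253, -0.211476, 0.914024)  len=0.9678
  (v3,v6,v8) [--+] → (0.9253, -0.211476, -0.914024)–(0.9253, -0.895784, -0.229716)  len=0.9678
  (v3,v8,v9) [-++] → (0.9253, -0.895784, -0.229716)–(0.9253, -0.895784, 0.229716)  len=0.4594
  (v4,v9,v5) [-+-] → (0.9253, -0.211476, 0.914024)–(0.9253, 0.211476, 0.914024)  len=0.4230
  (v8,v6,v7) [+--] → (0.9253, -0.211476, -0.914024)–(0.9253, 0.211476, -0.914024)  len=0.4230
  (v9,v8,v1) [++-] → (0.9253, 0.895784, -0.229716)–(0.9253, 0.895784, 0.229716)  len=0.4594

Chained into 1 loop(s):
  loop 1: 8 segments, perimeter = 5.6358
Total perimeter = 5.636


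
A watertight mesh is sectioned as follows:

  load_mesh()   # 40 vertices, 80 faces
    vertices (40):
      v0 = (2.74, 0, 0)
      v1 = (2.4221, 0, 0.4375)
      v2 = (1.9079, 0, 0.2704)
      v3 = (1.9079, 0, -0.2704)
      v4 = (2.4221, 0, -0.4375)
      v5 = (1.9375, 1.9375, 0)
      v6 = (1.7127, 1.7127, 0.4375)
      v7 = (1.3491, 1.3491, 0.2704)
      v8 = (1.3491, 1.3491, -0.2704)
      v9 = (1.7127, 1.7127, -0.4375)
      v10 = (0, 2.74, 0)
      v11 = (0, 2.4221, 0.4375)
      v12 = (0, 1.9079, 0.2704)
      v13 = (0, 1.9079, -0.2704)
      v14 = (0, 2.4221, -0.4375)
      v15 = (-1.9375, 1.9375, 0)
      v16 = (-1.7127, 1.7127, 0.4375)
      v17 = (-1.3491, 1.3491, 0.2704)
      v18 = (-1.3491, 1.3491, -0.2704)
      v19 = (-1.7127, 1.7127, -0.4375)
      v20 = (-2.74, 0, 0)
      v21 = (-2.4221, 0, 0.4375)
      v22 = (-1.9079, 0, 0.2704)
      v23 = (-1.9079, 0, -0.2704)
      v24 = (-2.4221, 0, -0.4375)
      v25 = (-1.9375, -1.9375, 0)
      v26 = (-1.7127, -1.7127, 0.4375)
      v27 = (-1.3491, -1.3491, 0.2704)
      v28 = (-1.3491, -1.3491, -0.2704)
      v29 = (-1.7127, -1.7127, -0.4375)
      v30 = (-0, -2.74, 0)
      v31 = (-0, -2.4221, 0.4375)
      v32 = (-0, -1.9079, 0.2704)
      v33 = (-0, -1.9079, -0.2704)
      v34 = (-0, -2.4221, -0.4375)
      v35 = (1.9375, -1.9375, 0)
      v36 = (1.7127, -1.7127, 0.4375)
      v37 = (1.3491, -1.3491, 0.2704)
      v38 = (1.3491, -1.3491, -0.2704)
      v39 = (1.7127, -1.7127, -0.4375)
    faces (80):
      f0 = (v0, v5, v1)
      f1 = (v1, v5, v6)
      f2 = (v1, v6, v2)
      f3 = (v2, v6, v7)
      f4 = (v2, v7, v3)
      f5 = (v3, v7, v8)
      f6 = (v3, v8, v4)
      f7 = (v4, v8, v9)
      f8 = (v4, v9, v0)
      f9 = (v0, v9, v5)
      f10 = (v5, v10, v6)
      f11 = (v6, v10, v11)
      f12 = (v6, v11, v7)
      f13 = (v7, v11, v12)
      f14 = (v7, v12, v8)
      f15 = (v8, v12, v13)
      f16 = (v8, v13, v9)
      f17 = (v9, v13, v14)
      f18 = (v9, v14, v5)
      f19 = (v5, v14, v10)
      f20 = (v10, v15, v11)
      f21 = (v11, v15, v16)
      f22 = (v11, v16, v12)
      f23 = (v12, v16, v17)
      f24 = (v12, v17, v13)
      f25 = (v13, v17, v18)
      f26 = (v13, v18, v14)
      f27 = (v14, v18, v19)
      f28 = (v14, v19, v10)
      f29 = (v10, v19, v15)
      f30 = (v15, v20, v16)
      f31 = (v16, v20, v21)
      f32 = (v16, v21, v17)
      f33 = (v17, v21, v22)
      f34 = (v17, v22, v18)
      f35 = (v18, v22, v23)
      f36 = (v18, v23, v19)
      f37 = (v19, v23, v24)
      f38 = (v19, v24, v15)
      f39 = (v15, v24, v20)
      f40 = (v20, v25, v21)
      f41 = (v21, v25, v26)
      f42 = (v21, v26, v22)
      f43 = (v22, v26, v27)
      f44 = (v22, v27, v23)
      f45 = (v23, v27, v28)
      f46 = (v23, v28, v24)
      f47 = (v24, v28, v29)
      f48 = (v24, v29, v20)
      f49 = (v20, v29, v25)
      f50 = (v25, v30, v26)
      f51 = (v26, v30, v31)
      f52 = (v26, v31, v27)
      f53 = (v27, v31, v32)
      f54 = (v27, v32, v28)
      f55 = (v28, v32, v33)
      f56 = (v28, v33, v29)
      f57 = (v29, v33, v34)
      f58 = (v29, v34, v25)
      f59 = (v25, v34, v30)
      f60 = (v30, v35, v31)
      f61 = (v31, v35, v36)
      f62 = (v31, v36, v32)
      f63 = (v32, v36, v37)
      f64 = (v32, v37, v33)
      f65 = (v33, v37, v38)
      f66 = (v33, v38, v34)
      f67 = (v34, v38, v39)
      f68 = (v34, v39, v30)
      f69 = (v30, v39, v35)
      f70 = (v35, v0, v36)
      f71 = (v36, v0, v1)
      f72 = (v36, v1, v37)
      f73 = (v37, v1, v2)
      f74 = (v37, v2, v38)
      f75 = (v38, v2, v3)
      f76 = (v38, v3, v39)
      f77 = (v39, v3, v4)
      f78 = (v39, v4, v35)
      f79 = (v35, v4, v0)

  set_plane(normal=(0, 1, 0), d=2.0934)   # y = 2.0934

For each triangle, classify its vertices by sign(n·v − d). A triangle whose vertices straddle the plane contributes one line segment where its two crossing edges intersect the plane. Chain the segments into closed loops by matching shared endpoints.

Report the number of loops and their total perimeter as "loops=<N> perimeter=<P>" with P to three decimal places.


Straddling triangles (14 of 80):
  (v5,v10,v6) [-+-] → (1.56111, 2.0934, 0)–(1.078, 2.0934, 0.27537)  len=0.5561
  (v6,v10,v11) [-++] → (1.078, 2.0934, 0.27537)–(0.793578, 2.0934, 0.4375)  len=0.3274
  (v6,v11,v7) [-+-] → (0.793578, 2.0934, 0.4375)–(0.41328, 2.0934, 0.386311)  len=0.3837
  (v7,v11,v12) [-+-] → (0.41328, 2.0934, 0.386311)–(0, 2.0934, 0.330682)  len=0.4170
  (v9,v13,v14) [--+] → (0, 2.0934, -0.330682)–(0.793578, 2.0934, -0.4375)  len=0.8007
  (v9,v14,v5) [-+-] → (0.793578, 2.0934, -0.4375)–(1.31419, 2.0934, -0.140748)  len=0.5992
  (v5,v14,v10) [-++] → (1.31419, 2.0934, -0.140748)–(1.56111, 2.0934, 0)  len=0.2842
  (v10,v15,v11) [+-+] → (-1.56111, 2.0934, 0)–(-1.31419, 2.0934, 0.140748)  len=0.2842
  (v11,v15,v16) [+--] → (-1.31419, 2.0934, 0.140748)–(-0.793578, 2.0934, 0.4375)  len=0.5992
  (v11,v16,v12) [+--] → (-0.793578, 2.0934, 0.4375)–(0, 2.0934, 0.330682)  len=0.8007
  (v13,v18,v14) [--+] → (-0.41328, 2.0934, -0.386311)–(0, 2.0934, -0.330682)  len=0.4170
  (v14,v18,v19) [+--] → (-0.41328, 2.0934, -0.386311)–(-0.793578, 2.0934, -0.4375)  len=0.3837
  (v14,v19,v10) [+-+] → (-0.793578, 2.0934, -0.4375)–(-1.078, 2.0934, -0.27537)  len=0.3274
  (v10,v19,v15) [+--] → (-1.078, 2.0934, -0.27537)–(-1.56111, 2.0934, 0)  len=0.5561

Chained into 1 loop(s):
  loop 1: 14 segments, perimeter = 6.7368
Total perimeter = 6.737

loops=1 perimeter=6.737


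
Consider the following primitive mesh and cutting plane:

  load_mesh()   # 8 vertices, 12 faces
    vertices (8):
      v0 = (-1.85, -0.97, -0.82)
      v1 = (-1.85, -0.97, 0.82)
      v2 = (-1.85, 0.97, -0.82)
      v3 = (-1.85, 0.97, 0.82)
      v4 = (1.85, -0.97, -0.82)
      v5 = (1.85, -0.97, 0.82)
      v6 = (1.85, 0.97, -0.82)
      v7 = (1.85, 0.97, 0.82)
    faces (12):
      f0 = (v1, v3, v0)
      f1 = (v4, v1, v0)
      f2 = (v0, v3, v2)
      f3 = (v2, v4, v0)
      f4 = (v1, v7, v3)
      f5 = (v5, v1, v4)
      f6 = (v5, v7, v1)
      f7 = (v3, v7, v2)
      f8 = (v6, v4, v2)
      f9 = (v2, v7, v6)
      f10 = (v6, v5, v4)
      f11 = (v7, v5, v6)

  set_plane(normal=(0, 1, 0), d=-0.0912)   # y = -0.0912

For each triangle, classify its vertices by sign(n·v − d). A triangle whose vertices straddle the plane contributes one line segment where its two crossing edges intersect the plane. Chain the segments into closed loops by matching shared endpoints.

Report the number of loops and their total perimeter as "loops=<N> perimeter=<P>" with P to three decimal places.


Straddling triangles (8 of 12):
  (v1,v3,v0) [-+-] → (-1.85, -0.0912, 0.82)–(-1.85, -0.0912, -0.0770969)  len=0.8971
  (v0,v3,v2) [-++] → (-1.85, -0.0912, -0.0770969)–(-1.85, -0.0912, -0.82)  len=0.7429
  (v2,v4,v0) [+--] → (0.173938, -0.0912, -0.82)–(-1.85, -0.0912, -0.82)  len=2.0239
  (v1,v7,v3) [-++] → (-0.173938, -0.0912, 0.82)–(-1.85, -0.0912, 0.82)  len=1.6761
  (v5,v7,v1) [-+-] → (1.85, -0.0912, 0.82)–(-0.173938, -0.0912, 0.82)  len=2.0239
  (v6,v4,v2) [+-+] → (1.85, -0.0912, -0.82)–(0.173938, -0.0912, -0.82)  len=1.6761
  (v6,v5,v4) [+--] → (1.85, -0.0912, 0.0770969)–(1.85, -0.0912, -0.82)  len=0.8971
  (v7,v5,v6) [+-+] → (1.85, -0.0912, 0.82)–(1.85, -0.0912, 0.0770969)  len=0.7429

Chained into 1 loop(s):
  loop 1: 8 segments, perimeter = 10.6800
Total perimeter = 10.680

loops=1 perimeter=10.680


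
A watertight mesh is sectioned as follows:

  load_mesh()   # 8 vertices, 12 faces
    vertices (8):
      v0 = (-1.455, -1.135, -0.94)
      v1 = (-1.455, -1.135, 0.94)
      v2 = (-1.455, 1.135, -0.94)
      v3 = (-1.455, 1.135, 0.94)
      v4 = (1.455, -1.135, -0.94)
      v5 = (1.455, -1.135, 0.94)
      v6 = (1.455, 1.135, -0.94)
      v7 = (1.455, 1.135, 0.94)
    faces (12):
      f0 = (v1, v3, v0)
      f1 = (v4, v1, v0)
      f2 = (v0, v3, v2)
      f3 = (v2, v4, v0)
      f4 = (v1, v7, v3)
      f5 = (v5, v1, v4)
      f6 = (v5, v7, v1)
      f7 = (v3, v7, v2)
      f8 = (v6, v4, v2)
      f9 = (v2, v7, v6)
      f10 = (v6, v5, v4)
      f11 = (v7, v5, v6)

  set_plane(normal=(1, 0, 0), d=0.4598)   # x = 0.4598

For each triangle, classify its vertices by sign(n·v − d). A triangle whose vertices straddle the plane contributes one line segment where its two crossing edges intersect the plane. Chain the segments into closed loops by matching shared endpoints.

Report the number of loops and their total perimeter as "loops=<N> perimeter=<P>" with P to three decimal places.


Straddling triangles (8 of 12):
  (v4,v1,v0) [+--] → (0.4598, -1.135, -0.297053)–(0.4598, -1.135, -0.94)  len=0.6429
  (v2,v4,v0) [-+-] → (0.4598, -0.358676, -0.94)–(0.4598, -1.135, -0.94)  len=0.7763
  (v1,v7,v3) [-+-] → (0.4598, 0.358676, 0.94)–(0.4598, 1.135, 0.94)  len=0.7763
  (v5,v1,v4) [+-+] → (0.4598, -1.135, 0.94)–(0.4598, -1.135, -0.297053)  len=1.2371
  (v5,v7,v1) [++-] → (0.4598, 0.358676, 0.94)–(0.4598, -1.135, 0.94)  len=1.4937
  (v3,v7,v2) [-+-] → (0.4598, 1.135, 0.94)–(0.4598, 1.135, 0.297053)  len=0.6429
  (v6,v4,v2) [++-] → (0.4598, -0.358676, -0.94)–(0.4598, 1.135, -0.94)  len=1.4937
  (v2,v7,v6) [-++] → (0.4598, 1.135, 0.297053)–(0.4598, 1.135, -0.94)  len=1.2371

Chained into 1 loop(s):
  loop 1: 8 segments, perimeter = 8.3000
Total perimeter = 8.300

loops=1 perimeter=8.300


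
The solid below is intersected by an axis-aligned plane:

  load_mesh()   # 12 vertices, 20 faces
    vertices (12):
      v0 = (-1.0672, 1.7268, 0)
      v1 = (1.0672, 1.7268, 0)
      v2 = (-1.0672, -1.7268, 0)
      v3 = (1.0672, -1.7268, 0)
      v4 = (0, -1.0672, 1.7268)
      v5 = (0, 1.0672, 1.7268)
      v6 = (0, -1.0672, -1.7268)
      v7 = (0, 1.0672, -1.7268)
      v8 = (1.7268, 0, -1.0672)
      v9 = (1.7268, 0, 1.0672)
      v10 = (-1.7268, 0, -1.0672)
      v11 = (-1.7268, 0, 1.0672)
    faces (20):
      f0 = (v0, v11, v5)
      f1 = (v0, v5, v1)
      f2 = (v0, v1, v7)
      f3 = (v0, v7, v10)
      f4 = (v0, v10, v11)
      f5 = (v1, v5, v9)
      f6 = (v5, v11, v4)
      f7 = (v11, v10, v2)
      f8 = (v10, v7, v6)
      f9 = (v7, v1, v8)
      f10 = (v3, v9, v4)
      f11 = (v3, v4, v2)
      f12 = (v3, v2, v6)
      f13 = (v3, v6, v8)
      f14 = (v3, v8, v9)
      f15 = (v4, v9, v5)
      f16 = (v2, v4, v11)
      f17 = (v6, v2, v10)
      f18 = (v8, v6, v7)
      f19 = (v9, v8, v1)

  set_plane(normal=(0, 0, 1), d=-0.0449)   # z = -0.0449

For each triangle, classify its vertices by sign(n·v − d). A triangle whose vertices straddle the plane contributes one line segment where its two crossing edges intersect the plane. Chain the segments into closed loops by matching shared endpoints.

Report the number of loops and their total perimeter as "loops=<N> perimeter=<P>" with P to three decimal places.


Straddling triangles (10 of 20):
  (v0,v1,v7) [++-] → (1.03945, 1.70965, -0.0449)–(-1.03945, 1.70965, -0.0449)  len=2.0789
  (v0,v7,v10) [+--] → (-1.03945, 1.70965, -0.0449)–(-1.09495, 1.65415, -0.0449)  len=0.0785
  (v0,v10,v11) [+-+] → (-1.09495, 1.65415, -0.0449)–(-1.7268, 0, -0.0449)  len=1.7707
  (v11,v10,v2) [+-+] → (-1.7268, 0, -0.0449)–(-1.09495, -1.65415, -0.0449)  len=1.7707
  (v7,v1,v8) [-+-] → (1.03945, 1.70965, -0.0449)–(1.09495, 1.65415, -0.0449)  len=0.0785
  (v3,v2,v6) [++-] → (-1.03945, -1.70965, -0.0449)–(1.03945, -1.70965, -0.0449)  len=2.0789
  (v3,v6,v8) [+--] → (1.03945, -1.70965, -0.0449)–(1.09495, -1.65415, -0.0449)  len=0.0785
  (v3,v8,v9) [+-+] → (1.09495, -1.65415, -0.0449)–(1.7268, 0, -0.0449)  len=1.7707
  (v6,v2,v10) [-+-] → (-1.03945, -1.70965, -0.0449)–(-1.09495, -1.65415, -0.0449)  len=0.0785
  (v9,v8,v1) [+-+] → (1.7268, 0, -0.0449)–(1.09495, 1.65415, -0.0449)  len=1.7707

Chained into 1 loop(s):
  loop 1: 10 segments, perimeter = 11.5546
Total perimeter = 11.555

loops=1 perimeter=11.555


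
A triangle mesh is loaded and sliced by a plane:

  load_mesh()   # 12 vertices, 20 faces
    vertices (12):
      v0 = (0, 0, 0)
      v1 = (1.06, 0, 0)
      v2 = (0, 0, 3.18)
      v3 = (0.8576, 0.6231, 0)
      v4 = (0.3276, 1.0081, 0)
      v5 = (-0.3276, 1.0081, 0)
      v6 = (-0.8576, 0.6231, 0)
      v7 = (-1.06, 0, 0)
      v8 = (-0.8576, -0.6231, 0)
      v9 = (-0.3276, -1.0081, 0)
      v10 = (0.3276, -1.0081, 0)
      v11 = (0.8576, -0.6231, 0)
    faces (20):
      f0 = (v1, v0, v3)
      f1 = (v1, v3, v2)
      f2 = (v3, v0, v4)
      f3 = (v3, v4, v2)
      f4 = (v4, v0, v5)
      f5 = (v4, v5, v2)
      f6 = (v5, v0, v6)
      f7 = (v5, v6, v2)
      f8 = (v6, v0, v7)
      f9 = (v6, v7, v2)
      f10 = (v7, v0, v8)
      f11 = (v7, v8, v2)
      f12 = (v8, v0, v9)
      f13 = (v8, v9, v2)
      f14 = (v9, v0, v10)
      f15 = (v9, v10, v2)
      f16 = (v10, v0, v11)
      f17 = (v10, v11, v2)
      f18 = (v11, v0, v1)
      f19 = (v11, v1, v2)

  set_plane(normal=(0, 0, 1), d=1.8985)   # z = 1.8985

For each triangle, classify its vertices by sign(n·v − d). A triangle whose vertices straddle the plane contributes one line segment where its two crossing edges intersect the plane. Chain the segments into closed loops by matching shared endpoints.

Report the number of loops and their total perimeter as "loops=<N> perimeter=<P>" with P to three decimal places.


loops=1 perimeter=2.640

Straddling triangles (10 of 20):
  (v1,v3,v2) [--+] → (0.345602, 0.251101, 1.8985)–(0.427167, 0, 1.8985)  len=0.2640
  (v3,v4,v2) [--+] → (0.132019, 0.406252, 1.8985)–(0.345602, 0.251101, 1.8985)  len=0.2640
  (v4,v5,v2) [--+] → (-0.132019, 0.406252, 1.8985)–(0.132019, 0.406252, 1.8985)  len=0.2640
  (v5,v6,v2) [--+] → (-0.345602, 0.251101, 1.8985)–(-0.132019, 0.406252, 1.8985)  len=0.2640
  (v6,v7,v2) [--+] → (-0.427167, 0, 1.8985)–(-0.345602, 0.251101, 1.8985)  len=0.2640
  (v7,v8,v2) [--+] → (-0.345602, -0.251101, 1.8985)–(-0.427167, 0, 1.8985)  len=0.2640
  (v8,v9,v2) [--+] → (-0.132019, -0.406252, 1.8985)–(-0.345602, -0.251101, 1.8985)  len=0.2640
  (v9,v10,v2) [--+] → (0.132019, -0.406252, 1.8985)–(-0.132019, -0.406252, 1.8985)  len=0.2640
  (v10,v11,v2) [--+] → (0.345602, -0.251101, 1.8985)–(0.132019, -0.406252, 1.8985)  len=0.2640
  (v11,v1,v2) [--+] → (0.427167, 0, 1.8985)–(0.345602, -0.251101, 1.8985)  len=0.2640

Chained into 1 loop(s):
  loop 1: 10 segments, perimeter = 2.6401
Total perimeter = 2.640


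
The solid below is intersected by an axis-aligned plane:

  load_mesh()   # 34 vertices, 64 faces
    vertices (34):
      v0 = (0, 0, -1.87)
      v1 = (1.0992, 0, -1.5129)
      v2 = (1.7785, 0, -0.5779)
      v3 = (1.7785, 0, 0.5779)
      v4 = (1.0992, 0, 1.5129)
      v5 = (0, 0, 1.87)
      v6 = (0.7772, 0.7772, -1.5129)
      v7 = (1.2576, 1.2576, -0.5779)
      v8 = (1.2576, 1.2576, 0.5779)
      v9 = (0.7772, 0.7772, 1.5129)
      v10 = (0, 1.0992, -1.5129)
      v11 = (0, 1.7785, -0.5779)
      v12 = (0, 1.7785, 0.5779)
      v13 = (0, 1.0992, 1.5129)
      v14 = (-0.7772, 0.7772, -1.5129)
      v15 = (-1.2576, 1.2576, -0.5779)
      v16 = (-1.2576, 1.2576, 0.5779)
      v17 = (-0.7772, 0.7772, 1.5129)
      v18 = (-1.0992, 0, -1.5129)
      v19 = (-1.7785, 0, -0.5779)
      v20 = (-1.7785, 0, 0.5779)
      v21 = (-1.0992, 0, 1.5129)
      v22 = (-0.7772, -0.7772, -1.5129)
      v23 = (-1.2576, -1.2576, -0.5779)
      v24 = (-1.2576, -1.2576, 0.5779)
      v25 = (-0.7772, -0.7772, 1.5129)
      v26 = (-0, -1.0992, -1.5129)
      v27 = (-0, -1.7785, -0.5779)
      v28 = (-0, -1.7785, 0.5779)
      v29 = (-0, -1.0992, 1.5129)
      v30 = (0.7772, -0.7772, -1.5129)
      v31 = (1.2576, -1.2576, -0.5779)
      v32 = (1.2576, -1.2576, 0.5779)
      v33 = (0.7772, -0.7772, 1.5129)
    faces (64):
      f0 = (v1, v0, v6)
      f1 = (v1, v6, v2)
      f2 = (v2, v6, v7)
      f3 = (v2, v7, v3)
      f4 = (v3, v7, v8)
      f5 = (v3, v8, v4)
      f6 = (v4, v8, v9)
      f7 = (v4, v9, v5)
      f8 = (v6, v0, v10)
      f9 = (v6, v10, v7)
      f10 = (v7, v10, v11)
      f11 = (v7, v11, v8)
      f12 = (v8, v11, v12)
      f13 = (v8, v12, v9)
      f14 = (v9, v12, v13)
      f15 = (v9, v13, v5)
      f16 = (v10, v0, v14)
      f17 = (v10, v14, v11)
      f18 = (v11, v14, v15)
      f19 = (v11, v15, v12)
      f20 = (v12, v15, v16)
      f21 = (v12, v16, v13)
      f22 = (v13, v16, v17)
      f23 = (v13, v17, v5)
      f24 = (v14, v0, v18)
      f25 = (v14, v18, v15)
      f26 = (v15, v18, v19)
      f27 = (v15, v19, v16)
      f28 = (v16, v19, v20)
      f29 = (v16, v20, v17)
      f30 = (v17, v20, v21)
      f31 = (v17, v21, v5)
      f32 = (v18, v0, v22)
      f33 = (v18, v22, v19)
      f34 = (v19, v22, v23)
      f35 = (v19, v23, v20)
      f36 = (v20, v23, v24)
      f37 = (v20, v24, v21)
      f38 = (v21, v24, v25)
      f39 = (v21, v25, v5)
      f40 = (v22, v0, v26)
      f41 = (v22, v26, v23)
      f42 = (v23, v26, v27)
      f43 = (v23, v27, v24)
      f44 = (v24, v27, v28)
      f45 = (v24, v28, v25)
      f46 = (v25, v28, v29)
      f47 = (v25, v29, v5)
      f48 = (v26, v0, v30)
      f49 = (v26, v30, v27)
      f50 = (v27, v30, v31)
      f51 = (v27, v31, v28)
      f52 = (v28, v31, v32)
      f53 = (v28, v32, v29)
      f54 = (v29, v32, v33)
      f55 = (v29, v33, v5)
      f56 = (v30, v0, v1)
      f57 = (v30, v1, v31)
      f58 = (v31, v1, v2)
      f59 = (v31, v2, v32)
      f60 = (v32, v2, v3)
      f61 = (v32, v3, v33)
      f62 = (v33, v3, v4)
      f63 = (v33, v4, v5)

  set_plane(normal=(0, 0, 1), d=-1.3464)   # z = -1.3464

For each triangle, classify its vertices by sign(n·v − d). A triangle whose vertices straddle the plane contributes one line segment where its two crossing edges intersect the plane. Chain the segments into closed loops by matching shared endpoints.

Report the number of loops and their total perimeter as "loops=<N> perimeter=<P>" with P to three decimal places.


loops=1 perimeter=7.471

Straddling triangles (16 of 64):
  (v1,v6,v2) [--+] → (0.955506, 0.6388, -1.3464)–(1.22017, 0, -1.3464)  len=0.6915
  (v2,v6,v7) [+-+] → (0.955506, 0.6388, -1.3464)–(0.862747, 0.862747, -1.3464)  len=0.2424
  (v6,v10,v7) [--+] → (0.223947, 1.12741, -1.3464)–(0.862747, 0.862747, -1.3464)  len=0.6915
  (v7,v10,v11) [+-+] → (0.223947, 1.12741, -1.3464)–(0, 1.22017, -1.3464)  len=0.2424
  (v10,v14,v11) [--+] → (-0.6388, 0.955506, -1.3464)–(0, 1.22017, -1.3464)  len=0.6915
  (v11,v14,v15) [+-+] → (-0.6388, 0.955506, -1.3464)–(-0.862747, 0.862747, -1.3464)  len=0.2424
  (v14,v18,v15) [--+] → (-1.12741, 0.223947, -1.3464)–(-0.862747, 0.862747, -1.3464)  len=0.6915
  (v15,v18,v19) [+-+] → (-1.12741, 0.223947, -1.3464)–(-1.22017, 0, -1.3464)  len=0.2424
  (v18,v22,v19) [--+] → (-0.955506, -0.6388, -1.3464)–(-1.22017, 0, -1.3464)  len=0.6915
  (v19,v22,v23) [+-+] → (-0.955506, -0.6388, -1.3464)–(-0.862747, -0.862747, -1.3464)  len=0.2424
  (v22,v26,v23) [--+] → (-0.223947, -1.12741, -1.3464)–(-0.862747, -0.862747, -1.3464)  len=0.6915
  (v23,v26,v27) [+-+] → (-0.223947, -1.12741, -1.3464)–(0, -1.22017, -1.3464)  len=0.2424
  (v26,v30,v27) [--+] → (0.6388, -0.955506, -1.3464)–(0, -1.22017, -1.3464)  len=0.6915
  (v27,v30,v31) [+-+] → (0.6388, -0.955506, -1.3464)–(0.862747, -0.862747, -1.3464)  len=0.2424
  (v30,v1,v31) [--+] → (1.12741, -0.223947, -1.3464)–(0.862747, -0.862747, -1.3464)  len=0.6915
  (v31,v1,v2) [+-+] → (1.12741, -0.223947, -1.3464)–(1.22017, 0, -1.3464)  len=0.2424

Chained into 1 loop(s):
  loop 1: 16 segments, perimeter = 7.4708
Total perimeter = 7.471


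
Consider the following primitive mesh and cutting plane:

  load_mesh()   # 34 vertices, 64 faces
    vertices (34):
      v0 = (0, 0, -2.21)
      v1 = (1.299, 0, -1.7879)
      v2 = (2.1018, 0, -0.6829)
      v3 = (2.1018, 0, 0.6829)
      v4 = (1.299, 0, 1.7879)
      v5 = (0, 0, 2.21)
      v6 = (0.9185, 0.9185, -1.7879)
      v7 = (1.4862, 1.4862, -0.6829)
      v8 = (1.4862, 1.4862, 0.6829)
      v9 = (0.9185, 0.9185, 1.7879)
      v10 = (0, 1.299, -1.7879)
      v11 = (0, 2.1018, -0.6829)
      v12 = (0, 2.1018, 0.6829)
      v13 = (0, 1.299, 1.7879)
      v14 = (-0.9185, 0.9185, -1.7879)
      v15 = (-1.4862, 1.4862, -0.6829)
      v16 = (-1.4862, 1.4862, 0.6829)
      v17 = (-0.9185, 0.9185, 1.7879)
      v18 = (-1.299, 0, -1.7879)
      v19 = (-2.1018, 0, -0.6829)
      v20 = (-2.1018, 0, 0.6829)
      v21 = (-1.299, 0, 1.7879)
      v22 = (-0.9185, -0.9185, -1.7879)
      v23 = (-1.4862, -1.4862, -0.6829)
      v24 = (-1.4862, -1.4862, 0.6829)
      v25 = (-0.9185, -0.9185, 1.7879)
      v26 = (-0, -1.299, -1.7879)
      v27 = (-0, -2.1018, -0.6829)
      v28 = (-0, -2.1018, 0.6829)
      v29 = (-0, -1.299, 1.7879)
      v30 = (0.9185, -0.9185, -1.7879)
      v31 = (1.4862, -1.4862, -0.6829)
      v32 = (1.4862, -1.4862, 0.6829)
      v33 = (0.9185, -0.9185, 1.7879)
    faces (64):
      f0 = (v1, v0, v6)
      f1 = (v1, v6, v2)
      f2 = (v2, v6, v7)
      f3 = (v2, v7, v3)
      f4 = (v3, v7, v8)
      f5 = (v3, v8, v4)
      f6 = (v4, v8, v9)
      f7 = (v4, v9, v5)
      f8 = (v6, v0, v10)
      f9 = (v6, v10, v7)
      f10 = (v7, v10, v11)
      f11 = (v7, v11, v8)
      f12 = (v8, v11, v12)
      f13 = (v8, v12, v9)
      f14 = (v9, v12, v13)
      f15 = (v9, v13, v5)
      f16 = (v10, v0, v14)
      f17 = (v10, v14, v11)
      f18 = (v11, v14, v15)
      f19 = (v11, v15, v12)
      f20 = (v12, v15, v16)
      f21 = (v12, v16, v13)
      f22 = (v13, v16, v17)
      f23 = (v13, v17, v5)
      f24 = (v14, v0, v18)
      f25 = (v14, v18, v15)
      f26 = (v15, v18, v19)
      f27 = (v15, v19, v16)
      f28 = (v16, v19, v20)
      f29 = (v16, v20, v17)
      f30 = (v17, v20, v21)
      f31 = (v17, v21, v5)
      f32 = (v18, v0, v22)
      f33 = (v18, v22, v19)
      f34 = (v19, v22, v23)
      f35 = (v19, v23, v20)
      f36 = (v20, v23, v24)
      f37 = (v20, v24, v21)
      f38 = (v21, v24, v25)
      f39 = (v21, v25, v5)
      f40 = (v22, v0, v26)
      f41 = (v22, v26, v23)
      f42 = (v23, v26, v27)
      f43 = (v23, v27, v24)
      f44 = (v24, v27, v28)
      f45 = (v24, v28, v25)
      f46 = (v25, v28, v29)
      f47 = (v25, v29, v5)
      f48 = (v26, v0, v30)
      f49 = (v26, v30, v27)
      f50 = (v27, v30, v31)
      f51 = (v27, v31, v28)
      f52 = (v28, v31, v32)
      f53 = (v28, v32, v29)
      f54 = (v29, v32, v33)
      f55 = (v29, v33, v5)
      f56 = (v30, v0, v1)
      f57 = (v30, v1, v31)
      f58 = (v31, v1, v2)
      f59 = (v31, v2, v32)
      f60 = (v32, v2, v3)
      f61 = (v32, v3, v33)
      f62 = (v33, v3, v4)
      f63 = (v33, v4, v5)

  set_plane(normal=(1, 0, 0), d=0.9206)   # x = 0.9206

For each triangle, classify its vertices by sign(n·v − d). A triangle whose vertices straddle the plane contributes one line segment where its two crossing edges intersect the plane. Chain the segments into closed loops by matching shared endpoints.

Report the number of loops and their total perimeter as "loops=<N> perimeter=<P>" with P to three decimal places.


Straddling triangles (20 of 64):
  (v1,v0,v6) [+--] → (0.9206, 0, -1.91086)–(0.9206, 0.913431, -1.7879)  len=0.9217
  (v1,v6,v2) [+-+] → (0.9206, 0.913431, -1.7879)–(0.9206, 0.91687, -1.78594)  len=0.0040
  (v2,v6,v7) [+-+] → (0.9206, 0.91687, -1.78594)–(0.9206, 0.9206, -1.78381)  len=0.0043
  (v4,v8,v9) [++-] → (0.9206, 0.9206, 1.78381)–(0.9206, 0.913431, 1.7879)  len=0.0083
  (v4,v9,v5) [+--] → (0.9206, 0.913431, 1.7879)–(0.9206, 0, 1.91086)  len=0.9217
  (v6,v10,v7) [--+] → (0.9206, 1.41496, -1.10343)–(0.9206, 0.9206, -1.78381)  len=0.8410
  (v7,v10,v11) [+--] → (0.9206, 1.41496, -1.10343)–(0.9206, 1.72048, -0.6829)  len=0.5198
  (v7,v11,v8) [+-+] → (0.9206, 1.72048, -0.6829)–(0.9206, 1.72048, 0.16312)  len=0.8460
  (v8,v11,v12) [+--] → (0.9206, 1.72048, 0.16312)–(0.9206, 1.72048, 0.6829)  len=0.5198
  (v8,v12,v9) [+--] → (0.9206, 1.72048, 0.6829)–(0.9206, 0.9206, 1.78381)  len=1.3608
  (v27,v30,v31) [--+] → (0.9206, -0.9206, -1.78381)–(0.9206, -1.72048, -0.6829)  len=1.3608
  (v27,v31,v28) [-+-] → (0.9206, -1.72048, -0.6829)–(0.9206, -1.72048, -0.16312)  len=0.5198
  (v28,v31,v32) [-++] → (0.9206, -1.72048, -0.16312)–(0.9206, -1.72048, 0.6829)  len=0.8460
  (v28,v32,v29) [-+-] → (0.9206, -1.72048, 0.6829)–(0.9206, -1.41496, 1.10343)  len=0.5198
  (v29,v32,v33) [-+-] → (0.9206, -1.41496, 1.10343)–(0.9206, -0.9206, 1.78381)  len=0.8410
  (v30,v0,v1) [--+] → (0.9206, 0, -1.91086)–(0.9206, -0.913431, -1.7879)  len=0.9217
  (v30,v1,v31) [-++] → (0.9206, -0.913431, -1.7879)–(0.9206, -0.9206, -1.78381)  len=0.0083
  (v32,v3,v33) [++-] → (0.9206, -0.91687, 1.78594)–(0.9206, -0.9206, 1.78381)  len=0.0043
  (v33,v3,v4) [-++] → (0.9206, -0.91687, 1.78594)–(0.9206, -0.913431, 1.7879)  len=0.0040
  (v33,v4,v5) [-+-] → (0.9206, -0.913431, 1.7879)–(0.9206, 0, 1.91086)  len=0.9217

Chained into 1 loop(s):
  loop 1: 20 segments, perimeter = 11.8945
Total perimeter = 11.895

loops=1 perimeter=11.895


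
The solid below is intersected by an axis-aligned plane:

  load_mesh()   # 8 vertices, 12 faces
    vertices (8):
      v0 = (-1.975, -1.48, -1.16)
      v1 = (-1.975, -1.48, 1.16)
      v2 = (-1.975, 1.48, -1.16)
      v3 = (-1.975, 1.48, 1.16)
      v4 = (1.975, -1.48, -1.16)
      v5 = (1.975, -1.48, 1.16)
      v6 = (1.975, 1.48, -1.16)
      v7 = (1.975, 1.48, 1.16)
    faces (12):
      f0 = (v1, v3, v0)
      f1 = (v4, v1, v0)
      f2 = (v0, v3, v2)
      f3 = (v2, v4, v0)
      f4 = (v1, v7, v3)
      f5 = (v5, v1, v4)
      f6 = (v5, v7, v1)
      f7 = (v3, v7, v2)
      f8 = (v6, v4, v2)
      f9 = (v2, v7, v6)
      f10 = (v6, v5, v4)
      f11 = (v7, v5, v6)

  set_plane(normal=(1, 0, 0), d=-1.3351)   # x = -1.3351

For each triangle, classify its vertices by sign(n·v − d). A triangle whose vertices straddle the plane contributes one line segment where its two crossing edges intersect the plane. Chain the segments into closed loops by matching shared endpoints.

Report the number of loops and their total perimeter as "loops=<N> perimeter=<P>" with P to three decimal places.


loops=1 perimeter=10.560

Straddling triangles (8 of 12):
  (v4,v1,v0) [+--] → (-1.3351, -1.48, 0.78416)–(-1.3351, -1.48, -1.16)  len=1.9442
  (v2,v4,v0) [-+-] → (-1.3351, 1.00048, -1.16)–(-1.3351, -1.48, -1.16)  len=2.4805
  (v1,v7,v3) [-+-] → (-1.3351, -1.00048, 1.16)–(-1.3351, 1.48, 1.16)  len=2.4805
  (v5,v1,v4) [+-+] → (-1.3351, -1.48, 1.16)–(-1.3351, -1.48, 0.78416)  len=0.3758
  (v5,v7,v1) [++-] → (-1.3351, -1.00048, 1.16)–(-1.3351, -1.48, 1.16)  len=0.4795
  (v3,v7,v2) [-+-] → (-1.3351, 1.48, 1.16)–(-1.3351, 1.48, -0.78416)  len=1.9442
  (v6,v4,v2) [++-] → (-1.3351, 1.00048, -1.16)–(-1.3351, 1.48, -1.16)  len=0.4795
  (v2,v7,v6) [-++] → (-1.3351, 1.48, -0.78416)–(-1.3351, 1.48, -1.16)  len=0.3758

Chained into 1 loop(s):
  loop 1: 8 segments, perimeter = 10.5600
Total perimeter = 10.560


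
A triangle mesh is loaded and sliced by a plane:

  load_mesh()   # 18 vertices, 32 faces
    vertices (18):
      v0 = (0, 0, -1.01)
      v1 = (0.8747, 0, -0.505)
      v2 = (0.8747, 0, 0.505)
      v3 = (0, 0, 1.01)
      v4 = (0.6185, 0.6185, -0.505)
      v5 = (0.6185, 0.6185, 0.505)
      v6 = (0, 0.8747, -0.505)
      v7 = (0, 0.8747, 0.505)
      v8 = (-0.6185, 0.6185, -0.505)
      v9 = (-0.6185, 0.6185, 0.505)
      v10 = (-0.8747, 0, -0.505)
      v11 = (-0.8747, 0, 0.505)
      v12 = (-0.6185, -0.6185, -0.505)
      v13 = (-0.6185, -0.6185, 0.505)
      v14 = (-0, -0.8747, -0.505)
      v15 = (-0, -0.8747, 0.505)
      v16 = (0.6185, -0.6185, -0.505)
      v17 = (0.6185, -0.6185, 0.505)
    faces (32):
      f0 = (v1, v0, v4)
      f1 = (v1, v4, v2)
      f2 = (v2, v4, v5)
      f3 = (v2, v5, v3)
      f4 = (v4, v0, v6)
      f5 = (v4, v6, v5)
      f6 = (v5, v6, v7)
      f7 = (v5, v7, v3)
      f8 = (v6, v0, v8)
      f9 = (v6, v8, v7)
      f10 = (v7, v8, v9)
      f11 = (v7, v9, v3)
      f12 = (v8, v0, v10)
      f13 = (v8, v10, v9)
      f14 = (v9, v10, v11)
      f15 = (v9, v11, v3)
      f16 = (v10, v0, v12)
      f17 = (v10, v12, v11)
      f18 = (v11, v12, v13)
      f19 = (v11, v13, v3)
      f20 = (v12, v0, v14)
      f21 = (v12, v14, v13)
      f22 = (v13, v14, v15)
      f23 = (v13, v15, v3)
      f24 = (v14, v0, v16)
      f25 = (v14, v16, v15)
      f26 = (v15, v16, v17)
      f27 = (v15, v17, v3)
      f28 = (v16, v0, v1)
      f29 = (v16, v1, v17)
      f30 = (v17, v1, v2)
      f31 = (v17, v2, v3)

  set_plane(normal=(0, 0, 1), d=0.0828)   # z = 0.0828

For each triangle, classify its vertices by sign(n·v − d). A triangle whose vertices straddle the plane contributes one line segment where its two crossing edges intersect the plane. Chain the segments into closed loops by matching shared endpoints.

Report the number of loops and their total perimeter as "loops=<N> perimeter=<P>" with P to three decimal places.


loops=1 perimeter=5.356

Straddling triangles (16 of 32):
  (v1,v4,v2) [--+] → (0.767603, 0.258545, 0.0828)–(0.8747, 0, 0.0828)  len=0.2798
  (v2,v4,v5) [+-+] → (0.767603, 0.258545, 0.0828)–(0.6185, 0.6185, 0.0828)  len=0.3896
  (v4,v6,v5) [--+] → (0.359955, 0.725597, 0.0828)–(0.6185, 0.6185, 0.0828)  len=0.2798
  (v5,v6,v7) [+-+] → (0.359955, 0.725597, 0.0828)–(0, 0.8747, 0.0828)  len=0.3896
  (v6,v8,v7) [--+] → (-0.258545, 0.767603, 0.0828)–(0, 0.8747, 0.0828)  len=0.2798
  (v7,v8,v9) [+-+] → (-0.258545, 0.767603, 0.0828)–(-0.6185, 0.6185, 0.0828)  len=0.3896
  (v8,v10,v9) [--+] → (-0.725597, 0.359955, 0.0828)–(-0.6185, 0.6185, 0.0828)  len=0.2798
  (v9,v10,v11) [+-+] → (-0.725597, 0.359955, 0.0828)–(-0.8747, 0, 0.0828)  len=0.3896
  (v10,v12,v11) [--+] → (-0.767603, -0.258545, 0.0828)–(-0.8747, 0, 0.0828)  len=0.2798
  (v11,v12,v13) [+-+] → (-0.767603, -0.258545, 0.0828)–(-0.6185, -0.6185, 0.0828)  len=0.3896
  (v12,v14,v13) [--+] → (-0.359955, -0.725597, 0.0828)–(-0.6185, -0.6185, 0.0828)  len=0.2798
  (v13,v14,v15) [+-+] → (-0.359955, -0.725597, 0.0828)–(0, -0.8747, 0.0828)  len=0.3896
  (v14,v16,v15) [--+] → (0.258545, -0.767603, 0.0828)–(0, -0.8747, 0.0828)  len=0.2798
  (v15,v16,v17) [+-+] → (0.258545, -0.767603, 0.0828)–(0.6185, -0.6185, 0.0828)  len=0.3896
  (v16,v1,v17) [--+] → (0.725597, -0.359955, 0.0828)–(0.6185, -0.6185, 0.0828)  len=0.2798
  (v17,v1,v2) [+-+] → (0.725597, -0.359955, 0.0828)–(0.8747, 0, 0.0828)  len=0.3896

Chained into 1 loop(s):
  loop 1: 16 segments, perimeter = 5.3557
Total perimeter = 5.356
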